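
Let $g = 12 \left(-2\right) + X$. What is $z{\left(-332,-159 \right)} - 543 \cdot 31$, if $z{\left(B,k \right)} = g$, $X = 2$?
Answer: $-16855$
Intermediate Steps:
$g = -22$ ($g = 12 \left(-2\right) + 2 = -24 + 2 = -22$)
$z{\left(B,k \right)} = -22$
$z{\left(-332,-159 \right)} - 543 \cdot 31 = -22 - 543 \cdot 31 = -22 - 16833 = -16855$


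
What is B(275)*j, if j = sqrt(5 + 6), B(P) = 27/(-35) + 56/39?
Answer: 907*sqrt(11)/1365 ≈ 2.2038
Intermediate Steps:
B(P) = 907/1365 (B(P) = 27*(-1/35) + 56*(1/39) = -27/35 + 56/39 = 907/1365)
j = sqrt(11) ≈ 3.3166
B(275)*j = 907*sqrt(11)/1365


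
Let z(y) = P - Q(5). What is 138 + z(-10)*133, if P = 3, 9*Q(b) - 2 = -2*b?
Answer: 5897/9 ≈ 655.22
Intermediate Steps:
Q(b) = 2/9 - 2*b/9 (Q(b) = 2/9 + (-2*b)/9 = 2/9 - 2*b/9)
z(y) = 35/9 (z(y) = 3 - (2/9 - 2/9*5) = 3 - (2/9 - 10/9) = 3 - 1*(-8/9) = 3 + 8/9 = 35/9)
138 + z(-10)*133 = 138 + (35/9)*133 = 138 + 4655/9 = 5897/9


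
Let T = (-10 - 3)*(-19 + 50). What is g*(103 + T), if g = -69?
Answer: 20700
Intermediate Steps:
T = -403 (T = -13*31 = -403)
g*(103 + T) = -69*(103 - 403) = -69*(-300) = 20700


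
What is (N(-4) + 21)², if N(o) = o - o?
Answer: 441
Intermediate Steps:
N(o) = 0
(N(-4) + 21)² = (0 + 21)² = 21² = 441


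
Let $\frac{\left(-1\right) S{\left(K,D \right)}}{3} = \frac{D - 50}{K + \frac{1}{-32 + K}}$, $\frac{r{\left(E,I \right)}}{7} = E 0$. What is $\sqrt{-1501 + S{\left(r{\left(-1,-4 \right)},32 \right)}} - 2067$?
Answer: $-2067 + i \sqrt{3229} \approx -2067.0 + 56.824 i$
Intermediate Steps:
$r{\left(E,I \right)} = 0$ ($r{\left(E,I \right)} = 7 E 0 = 7 \cdot 0 = 0$)
$S{\left(K,D \right)} = - \frac{3 \left(-50 + D\right)}{K + \frac{1}{-32 + K}}$ ($S{\left(K,D \right)} = - 3 \frac{D - 50}{K + \frac{1}{-32 + K}} = - 3 \frac{-50 + D}{K + \frac{1}{-32 + K}} = - \frac{3 \left(-50 + D\right)}{K + \frac{1}{-32 + K}}$)
$\sqrt{-1501 + S{\left(r{\left(-1,-4 \right)},32 \right)}} - 2067 = \sqrt{-1501 + \frac{3 \left(-1600 + 32 \cdot 32 + 50 \cdot 0 - 32 \cdot 0\right)}{1 + 0^{2} - 0}} - 2067 = \sqrt{-1501 + \frac{3 \left(-1600 + 1024 + 0 + 0\right)}{1 + 0 + 0}} - 2067 = \sqrt{-1501 + 3 \cdot 1^{-1} \left(-576\right)} - 2067 = \sqrt{-1501 + 3 \cdot 1 \left(-576\right)} - 2067 = \sqrt{-1501 - 1728} - 2067 = \sqrt{-3229} - 2067 = i \sqrt{3229} - 2067 = -2067 + i \sqrt{3229}$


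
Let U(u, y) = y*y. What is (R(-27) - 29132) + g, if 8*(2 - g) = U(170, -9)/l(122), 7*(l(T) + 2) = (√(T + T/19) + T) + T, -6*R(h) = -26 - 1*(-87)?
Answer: -23374391387/802128 + 189*√11590/1336880 ≈ -29140.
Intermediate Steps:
R(h) = -61/6 (R(h) = -(-26 - 1*(-87))/6 = -(-26 + 87)/6 = -⅙*61 = -61/6)
U(u, y) = y²
l(T) = -2 + 2*T/7 + 2*√95*√T/133 (l(T) = -2 + ((√(T + T/19) + T) + T)/7 = -2 + ((√(20*T/19) + T) + T)/7 = -2 + ((2*√95*√T/19 + T) + T)/7 = -2 + ((T + 2*√95*√T/19) + T)/7 = -2 + (2*T + 2*√95*√T/19)/7 = -2 + (2*T/7 + 2*√95*√T/133) = -2 + 2*T/7 + 2*√95*√T/133)
g = 2 - 81/(8*(230/7 + 2*√11590/133)) (g = 2 - (-9)²/(8*(-2 + (2/7)*122 + 2*√95*√122/133)) = 2 - 81/(8*(-2 + 244/7 + 2*√11590/133)) = 2 - 81/(8*(230/7 + 2*√11590/133)) ≈ 1.7063)
(R(-27) - 29132) + g = (-61/6 - 29132) + (452159/267376 + 189*√11590/1336880) = -174853/6 + (452159/267376 + 189*√11590/1336880) = -23374391387/802128 + 189*√11590/1336880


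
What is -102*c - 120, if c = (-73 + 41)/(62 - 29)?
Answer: -232/11 ≈ -21.091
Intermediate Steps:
c = -32/33 ≈ -0.96970
-102*c - 120 = -102*(-32/33) - 120 = 1088/11 - 120 = -232/11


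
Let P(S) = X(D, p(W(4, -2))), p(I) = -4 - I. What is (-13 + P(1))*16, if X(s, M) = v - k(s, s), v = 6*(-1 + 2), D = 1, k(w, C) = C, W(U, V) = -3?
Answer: -128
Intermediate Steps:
v = 6 (v = 6*1 = 6)
X(s, M) = 6 - s
P(S) = 5 (P(S) = 6 - 1*1 = 6 - 1 = 5)
(-13 + P(1))*16 = (-13 + 5)*16 = -8*16 = -128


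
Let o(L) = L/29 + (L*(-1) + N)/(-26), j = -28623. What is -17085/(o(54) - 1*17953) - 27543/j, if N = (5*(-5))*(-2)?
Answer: 123586620646/64568917861 ≈ 1.9140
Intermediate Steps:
N = 50 (N = -25*(-2) = 50)
o(L) = -25/13 + 55*L/754 (o(L) = L/29 + (L*(-1) + 50)/(-26) = L*(1/29) + (-L + 50)*(-1/26) = L/29 + (50 - L)*(-1/26) = L/29 + (-25/13 + L/26) = -25/13 + 55*L/754)
-17085/(o(54) - 1*17953) - 27543/j = -17085/((-25/13 + (55/754)*54) - 1*17953) - 27543/(-28623) = -17085/((-25/13 + 1485/377) - 17953) - 27543*(-1/28623) = -17085/(760/377 - 17953) + 9181/9541 = -17085/(-6767521/377) + 9181/9541 = -17085*(-377/6767521) + 9181/9541 = 6441045/6767521 + 9181/9541 = 123586620646/64568917861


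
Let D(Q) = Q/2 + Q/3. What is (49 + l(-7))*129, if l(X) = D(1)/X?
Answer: 88279/14 ≈ 6305.6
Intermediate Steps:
D(Q) = 5*Q/6 (D(Q) = Q*(1/2) + Q*(1/3) = Q/2 + Q/3 = 5*Q/6)
l(X) = 5/(6*X) (l(X) = ((5/6)*1)/X = 5/(6*X))
(49 + l(-7))*129 = (49 + (5/6)/(-7))*129 = (49 + (5/6)*(-1/7))*129 = (49 - 5/42)*129 = (2053/42)*129 = 88279/14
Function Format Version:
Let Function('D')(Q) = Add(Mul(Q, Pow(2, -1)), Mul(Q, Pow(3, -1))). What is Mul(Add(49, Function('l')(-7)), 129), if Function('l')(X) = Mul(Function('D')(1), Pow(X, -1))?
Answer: Rational(88279, 14) ≈ 6305.6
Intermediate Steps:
Function('D')(Q) = Mul(Rational(5, 6), Q) (Function('D')(Q) = Add(Mul(Q, Rational(1, 2)), Mul(Q, Rational(1, 3))) = Add(Mul(Rational(1, 2), Q), Mul(Rational(1, 3), Q)) = Mul(Rational(5, 6), Q))
Function('l')(X) = Mul(Rational(5, 6), Pow(X, -1)) (Function('l')(X) = Mul(Mul(Rational(5, 6), 1), Pow(X, -1)) = Mul(Rational(5, 6), Pow(X, -1)))
Mul(Add(49, Function('l')(-7)), 129) = Mul(Add(49, Mul(Rational(5, 6), Pow(-7, -1))), 129) = Mul(Add(49, Mul(Rational(5, 6), Rational(-1, 7))), 129) = Mul(Add(49, Rational(-5, 42)), 129) = Mul(Rational(2053, 42), 129) = Rational(88279, 14)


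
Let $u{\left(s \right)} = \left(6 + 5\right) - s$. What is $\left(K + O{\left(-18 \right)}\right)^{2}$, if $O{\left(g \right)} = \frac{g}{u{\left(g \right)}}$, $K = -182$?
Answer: $\frac{28047616}{841} \approx 33350.0$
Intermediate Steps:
$u{\left(s \right)} = 11 - s$
$O{\left(g \right)} = \frac{g}{11 - g}$
$\left(K + O{\left(-18 \right)}\right)^{2} = \left(-182 - - \frac{18}{-11 - 18}\right)^{2} = \left(-182 - - \frac{18}{-29}\right)^{2} = \left(-182 - \left(-18\right) \left(- \frac{1}{29}\right)\right)^{2} = \left(-182 - \frac{18}{29}\right)^{2} = \left(- \frac{5296}{29}\right)^{2} = \frac{28047616}{841}$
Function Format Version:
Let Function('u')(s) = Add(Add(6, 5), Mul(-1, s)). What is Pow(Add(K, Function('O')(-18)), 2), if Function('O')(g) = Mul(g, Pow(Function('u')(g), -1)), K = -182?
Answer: Rational(28047616, 841) ≈ 33350.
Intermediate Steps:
Function('u')(s) = Add(11, Mul(-1, s))
Function('O')(g) = Mul(g, Pow(Add(11, Mul(-1, g)), -1))
Pow(Add(K, Function('O')(-18)), 2) = Pow(Add(-182, Mul(-1, -18, Pow(Add(-11, -18), -1))), 2) = Pow(Add(-182, Mul(-1, -18, Pow(-29, -1))), 2) = Pow(Add(-182, Mul(-1, -18, Rational(-1, 29))), 2) = Pow(Add(-182, Rational(-18, 29)), 2) = Pow(Rational(-5296, 29), 2) = Rational(28047616, 841)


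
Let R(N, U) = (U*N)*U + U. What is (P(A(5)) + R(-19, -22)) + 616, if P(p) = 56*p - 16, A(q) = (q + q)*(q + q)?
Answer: -3018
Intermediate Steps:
A(q) = 4*q² (A(q) = (2*q)*(2*q) = 4*q²)
R(N, U) = U + N*U² (R(N, U) = (N*U)*U + U = N*U² + U = U + N*U²)
P(p) = -16 + 56*p
(P(A(5)) + R(-19, -22)) + 616 = ((-16 + 56*(4*5²)) - 22*(1 - 19*(-22))) + 616 = ((-16 + 56*(4*25)) - 22*(1 + 418)) + 616 = ((-16 + 56*100) - 22*419) + 616 = ((-16 + 5600) - 9218) + 616 = (5584 - 9218) + 616 = -3634 + 616 = -3018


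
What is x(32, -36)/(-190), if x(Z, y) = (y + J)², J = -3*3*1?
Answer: -405/38 ≈ -10.658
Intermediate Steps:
J = -9 (J = -9*1 = -9)
x(Z, y) = (-9 + y)² (x(Z, y) = (y - 9)² = (-9 + y)²)
x(32, -36)/(-190) = (-9 - 36)²/(-190) = (-45)²*(-1/190) = 2025*(-1/190) = -405/38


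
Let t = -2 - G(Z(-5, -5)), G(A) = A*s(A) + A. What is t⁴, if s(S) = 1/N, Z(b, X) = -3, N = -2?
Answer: 1/16 ≈ 0.062500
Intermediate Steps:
s(S) = -½ (s(S) = 1/(-2) = -½)
G(A) = A/2 (G(A) = A*(-½) + A = -A/2 + A = A/2)
t = -½ (t = -2 - (-3)/2 = -2 - 1*(-3/2) = -2 + 3/2 = -½ ≈ -0.50000)
t⁴ = (-½)⁴ = 1/16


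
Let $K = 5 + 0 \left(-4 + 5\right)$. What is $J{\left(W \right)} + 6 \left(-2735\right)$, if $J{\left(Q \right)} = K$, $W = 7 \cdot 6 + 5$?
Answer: $-16405$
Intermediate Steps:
$K = 5$ ($K = 5 + 0 \cdot 1 = 5 + 0 = 5$)
$W = 47$ ($W = 42 + 5 = 47$)
$J{\left(Q \right)} = 5$
$J{\left(W \right)} + 6 \left(-2735\right) = 5 + 6 \left(-2735\right) = 5 - 16410 = -16405$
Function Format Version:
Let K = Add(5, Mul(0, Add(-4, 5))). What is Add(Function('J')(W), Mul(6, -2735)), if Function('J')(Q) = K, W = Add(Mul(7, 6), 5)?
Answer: -16405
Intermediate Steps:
K = 5 (K = Add(5, Mul(0, 1)) = Add(5, 0) = 5)
W = 47 (W = Add(42, 5) = 47)
Function('J')(Q) = 5
Add(Function('J')(W), Mul(6, -2735)) = Add(5, Mul(6, -2735)) = Add(5, -16410) = -16405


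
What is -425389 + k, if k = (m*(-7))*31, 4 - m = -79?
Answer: -443400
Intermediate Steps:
m = 83 (m = 4 - 1*(-79) = 4 + 79 = 83)
k = -18011 (k = (83*(-7))*31 = -581*31 = -18011)
-425389 + k = -425389 - 18011 = -443400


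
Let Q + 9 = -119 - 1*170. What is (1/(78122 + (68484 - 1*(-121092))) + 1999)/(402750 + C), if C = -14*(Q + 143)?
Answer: 535128303/108396274160 ≈ 0.0049368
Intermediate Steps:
Q = -298 (Q = -9 + (-119 - 1*170) = -9 + (-119 - 170) = -9 - 289 = -298)
C = 2170 (C = -14*(-298 + 143) = -14*(-155) = 2170)
(1/(78122 + (68484 - 1*(-121092))) + 1999)/(402750 + C) = (1/(78122 + (68484 - 1*(-121092))) + 1999)/(402750 + 2170) = (1/(78122 + (68484 + 121092)) + 1999)/404920 = (1/(78122 + 189576) + 1999)*(1/404920) = (1/267698 + 1999)*(1/404920) = (535128303/267698)*(1/404920) = 535128303/108396274160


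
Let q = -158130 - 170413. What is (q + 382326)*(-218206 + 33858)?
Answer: -9914788484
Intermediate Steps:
q = -328543
(q + 382326)*(-218206 + 33858) = (-328543 + 382326)*(-218206 + 33858) = 53783*(-184348) = -9914788484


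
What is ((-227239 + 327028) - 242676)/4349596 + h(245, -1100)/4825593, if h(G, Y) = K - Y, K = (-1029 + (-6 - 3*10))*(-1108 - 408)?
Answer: 6337866774449/20989380010428 ≈ 0.30196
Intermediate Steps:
K = 1614540 (K = (-1029 + (-6 - 30))*(-1516) = (-1029 - 36)*(-1516) = -1065*(-1516) = 1614540)
h(G, Y) = 1614540 - Y
((-227239 + 327028) - 242676)/4349596 + h(245, -1100)/4825593 = ((-227239 + 327028) - 242676)/4349596 + (1614540 - 1*(-1100))/4825593 = (99789 - 242676)*(1/4349596) + (1614540 + 1100)*(1/4825593) = -142887*1/4349596 + 1615640*(1/4825593) = -142887/4349596 + 1615640/4825593 = 6337866774449/20989380010428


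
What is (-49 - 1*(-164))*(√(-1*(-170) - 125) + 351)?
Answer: 40365 + 345*√5 ≈ 41136.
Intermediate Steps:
(-49 - 1*(-164))*(√(-1*(-170) - 125) + 351) = (-49 + 164)*(√(170 - 125) + 351) = 115*(√45 + 351) = 115*(3*√5 + 351) = 115*(351 + 3*√5) = 40365 + 345*√5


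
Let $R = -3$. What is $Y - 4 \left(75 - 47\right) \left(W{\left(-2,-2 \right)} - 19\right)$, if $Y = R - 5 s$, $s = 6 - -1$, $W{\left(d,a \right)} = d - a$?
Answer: $2090$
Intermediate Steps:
$s = 7$ ($s = 6 + 1 = 7$)
$Y = -38$ ($Y = -3 - 35 = -38$)
$Y - 4 \left(75 - 47\right) \left(W{\left(-2,-2 \right)} - 19\right) = -38 - 4 \left(75 - 47\right) \left(\left(-2 - -2\right) - 19\right) = -38 - 4 \cdot 28 \left(\left(-2 + 2\right) - 19\right) = -38 - 4 \cdot 28 \left(0 - 19\right) = -38 - 4 \cdot 28 \left(-19\right) = -38 - -2128 = -38 + 2128 = 2090$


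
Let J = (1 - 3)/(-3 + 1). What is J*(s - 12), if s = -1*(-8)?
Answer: -4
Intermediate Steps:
J = 1 (J = -2/(-2) = -2*(-½) = 1)
s = 8
J*(s - 12) = 1*(8 - 12) = 1*(-4) = -4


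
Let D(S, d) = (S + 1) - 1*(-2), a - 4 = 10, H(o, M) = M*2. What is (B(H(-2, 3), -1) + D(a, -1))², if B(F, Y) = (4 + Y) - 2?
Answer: 324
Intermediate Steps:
H(o, M) = 2*M
a = 14 (a = 4 + 10 = 14)
B(F, Y) = 2 + Y
D(S, d) = 3 + S (D(S, d) = (1 + S) + 2 = 3 + S)
(B(H(-2, 3), -1) + D(a, -1))² = ((2 - 1) + (3 + 14))² = (1 + 17)² = 18² = 324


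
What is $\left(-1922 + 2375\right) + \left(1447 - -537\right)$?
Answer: $2437$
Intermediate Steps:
$\left(-1922 + 2375\right) + \left(1447 - -537\right) = 453 + \left(1447 + 537\right) = 453 + 1984 = 2437$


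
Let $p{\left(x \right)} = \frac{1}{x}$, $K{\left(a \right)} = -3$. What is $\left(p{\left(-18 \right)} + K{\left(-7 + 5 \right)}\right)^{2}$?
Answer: $\frac{3025}{324} \approx 9.3364$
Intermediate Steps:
$\left(p{\left(-18 \right)} + K{\left(-7 + 5 \right)}\right)^{2} = \left(\frac{1}{-18} - 3\right)^{2} = \left(- \frac{1}{18} - 3\right)^{2} = \left(- \frac{55}{18}\right)^{2} = \frac{3025}{324}$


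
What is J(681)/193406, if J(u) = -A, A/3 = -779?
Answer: 2337/193406 ≈ 0.012083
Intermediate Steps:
A = -2337 (A = 3*(-779) = -2337)
J(u) = 2337 (J(u) = -1*(-2337) = 2337)
J(681)/193406 = 2337/193406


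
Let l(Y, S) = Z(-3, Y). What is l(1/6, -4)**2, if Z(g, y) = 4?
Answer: 16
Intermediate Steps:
l(Y, S) = 4
l(1/6, -4)**2 = 4**2 = 16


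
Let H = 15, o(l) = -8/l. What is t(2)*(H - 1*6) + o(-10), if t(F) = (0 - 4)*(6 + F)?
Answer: -1436/5 ≈ -287.20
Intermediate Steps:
t(F) = -24 - 4*F (t(F) = -4*(6 + F) = -24 - 4*F)
t(2)*(H - 1*6) + o(-10) = (-24 - 4*2)*(15 - 1*6) - 8/(-10) = (-24 - 8)*(15 - 6) - 8*(-⅒) = -32*9 + ⅘ = -288 + ⅘ = -1436/5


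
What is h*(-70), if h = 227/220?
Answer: -1589/22 ≈ -72.227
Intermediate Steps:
h = 227/220 (h = 227*(1/220) = 227/220 ≈ 1.0318)
h*(-70) = (227/220)*(-70) = -1589/22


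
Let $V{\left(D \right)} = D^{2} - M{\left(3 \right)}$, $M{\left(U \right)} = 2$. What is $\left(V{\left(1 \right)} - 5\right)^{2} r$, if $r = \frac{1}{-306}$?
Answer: $- \frac{2}{17} \approx -0.11765$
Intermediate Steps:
$V{\left(D \right)} = -2 + D^{2}$ ($V{\left(D \right)} = D^{2} - 2 = -2 + D^{2}$)
$r = - \frac{1}{306} \approx -0.003268$
$\left(V{\left(1 \right)} - 5\right)^{2} r = \left(\left(-2 + 1^{2}\right) - 5\right)^{2} \left(- \frac{1}{306}\right) = \left(\left(-2 + 1\right) - 5\right)^{2} \left(- \frac{1}{306}\right) = \left(-1 - 5\right)^{2} \left(- \frac{1}{306}\right) = \left(-6\right)^{2} \left(- \frac{1}{306}\right) = 36 \left(- \frac{1}{306}\right) = - \frac{2}{17}$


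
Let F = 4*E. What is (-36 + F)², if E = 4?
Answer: 400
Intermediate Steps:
F = 16 (F = 4*4 = 16)
(-36 + F)² = (-36 + 16)² = (-20)² = 400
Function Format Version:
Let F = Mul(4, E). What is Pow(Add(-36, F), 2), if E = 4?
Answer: 400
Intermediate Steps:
F = 16 (F = Mul(4, 4) = 16)
Pow(Add(-36, F), 2) = Pow(Add(-36, 16), 2) = Pow(-20, 2) = 400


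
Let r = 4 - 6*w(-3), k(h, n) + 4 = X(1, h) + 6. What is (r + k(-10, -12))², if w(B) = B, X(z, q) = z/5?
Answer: 14641/25 ≈ 585.64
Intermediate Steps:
X(z, q) = z/5 (X(z, q) = z*(⅕) = z/5)
k(h, n) = 11/5 (k(h, n) = -4 + ((⅕)*1 + 6) = -4 + (⅕ + 6) = -4 + 31/5 = 11/5)
r = 22 (r = 4 - 6*(-3) = 4 + 18 = 22)
(r + k(-10, -12))² = (22 + 11/5)² = (121/5)² = 14641/25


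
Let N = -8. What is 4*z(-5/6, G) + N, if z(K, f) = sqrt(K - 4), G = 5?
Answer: -8 + 2*I*sqrt(174)/3 ≈ -8.0 + 8.7939*I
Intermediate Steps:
z(K, f) = sqrt(-4 + K)
4*z(-5/6, G) + N = 4*sqrt(-4 - 5/6) - 8 = 4*sqrt(-29/6) - 8 = 4*(I*sqrt(174)/6) - 8 = 2*I*sqrt(174)/3 - 8 = -8 + 2*I*sqrt(174)/3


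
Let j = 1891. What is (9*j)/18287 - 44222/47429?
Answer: -1493563/867334123 ≈ -0.0017220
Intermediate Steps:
(9*j)/18287 - 44222/47429 = (9*1891)/18287 - 44222/47429 = 17019*(1/18287) - 44222*1/47429 = 17019/18287 - 44222/47429 = -1493563/867334123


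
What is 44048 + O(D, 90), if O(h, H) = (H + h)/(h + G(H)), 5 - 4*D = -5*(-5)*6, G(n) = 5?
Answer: 1101157/25 ≈ 44046.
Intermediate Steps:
D = -145/4 (D = 5/4 - (-5*(-5))*6/4 = 5/4 - 25*6/4 = 5/4 - 1/4*150 = 5/4 - 75/2 = -145/4 ≈ -36.250)
O(h, H) = (H + h)/(5 + h) (O(h, H) = (H + h)/(h + 5) = (H + h)/(5 + h))
44048 + O(D, 90) = 44048 + (90 - 145/4)/(5 - 145/4) = 44048 + (215/4)/(-125/4) = 44048 - 4/125*215/4 = 44048 - 43/25 = 1101157/25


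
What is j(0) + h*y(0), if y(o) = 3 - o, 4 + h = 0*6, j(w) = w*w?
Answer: -12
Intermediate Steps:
j(w) = w**2
h = -4 (h = -4 + 0*6 = -4 + 0 = -4)
j(0) + h*y(0) = 0**2 - 4*(3 - 1*0) = 0 - 4*(3 + 0) = 0 - 4*3 = 0 - 12 = -12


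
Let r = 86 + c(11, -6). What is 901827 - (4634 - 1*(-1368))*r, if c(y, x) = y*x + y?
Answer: 715765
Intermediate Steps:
c(y, x) = y + x*y (c(y, x) = x*y + y = y + x*y)
r = 31 (r = 86 + 11*(1 - 6) = 86 + 11*(-5) = 86 - 55 = 31)
901827 - (4634 - 1*(-1368))*r = 901827 - (4634 - 1*(-1368))*31 = 901827 - (4634 + 1368)*31 = 901827 - 6002*31 = 901827 - 1*186062 = 901827 - 186062 = 715765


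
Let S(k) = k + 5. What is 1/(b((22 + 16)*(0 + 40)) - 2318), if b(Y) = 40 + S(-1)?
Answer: -1/2274 ≈ -0.00043975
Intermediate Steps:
S(k) = 5 + k
b(Y) = 44 (b(Y) = 40 + (5 - 1) = 40 + 4 = 44)
1/(b((22 + 16)*(0 + 40)) - 2318) = 1/(44 - 2318) = 1/(-2274) = -1/2274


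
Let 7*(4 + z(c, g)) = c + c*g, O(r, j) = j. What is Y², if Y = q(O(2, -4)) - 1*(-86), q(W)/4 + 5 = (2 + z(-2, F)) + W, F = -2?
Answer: 91204/49 ≈ 1861.3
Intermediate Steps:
z(c, g) = -4 + c/7 + c*g/7 (z(c, g) = -4 + (c + c*g)/7 = -4 + (c/7 + c*g/7) = -4 + c/7 + c*g/7)
q(W) = -188/7 + 4*W (q(W) = -20 + 4*((2 + (-4 + (⅐)*(-2) + (⅐)*(-2)*(-2))) + W) = -20 + 4*((2 + (-4 - 2/7 + 4/7)) + W) = -20 + 4*((2 - 26/7) + W) = -20 + 4*(-12/7 + W) = -20 + (-48/7 + 4*W) = -188/7 + 4*W)
Y = 302/7 (Y = (-188/7 + 4*(-4)) - 1*(-86) = (-188/7 - 16) + 86 = -300/7 + 86 = 302/7 ≈ 43.143)
Y² = (302/7)² = 91204/49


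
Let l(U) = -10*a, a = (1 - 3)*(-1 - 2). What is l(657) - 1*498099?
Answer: -498159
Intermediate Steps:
a = 6 (a = -2*(-3) = 6)
l(U) = -60 (l(U) = -10*6 = -60)
l(657) - 1*498099 = -60 - 1*498099 = -60 - 498099 = -498159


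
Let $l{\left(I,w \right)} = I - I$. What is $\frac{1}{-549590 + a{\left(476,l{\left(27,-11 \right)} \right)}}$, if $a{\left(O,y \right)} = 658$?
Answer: $- \frac{1}{548932} \approx -1.8217 \cdot 10^{-6}$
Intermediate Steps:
$l{\left(I,w \right)} = 0$
$\frac{1}{-549590 + a{\left(476,l{\left(27,-11 \right)} \right)}} = \frac{1}{-549590 + 658} = \frac{1}{-548932} = - \frac{1}{548932}$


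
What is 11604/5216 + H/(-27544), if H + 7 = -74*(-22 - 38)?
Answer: 210581/102038 ≈ 2.0638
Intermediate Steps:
H = 4433 (H = -7 - 74*(-22 - 38) = -7 - 74*(-60) = -7 + 4440 = 4433)
11604/5216 + H/(-27544) = 11604/5216 + 4433/(-27544) = 11604*(1/5216) + 4433*(-1/27544) = 2901/1304 - 403/2504 = 210581/102038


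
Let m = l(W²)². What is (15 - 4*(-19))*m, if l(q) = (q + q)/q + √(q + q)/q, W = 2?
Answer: 819/2 + 182*√2 ≈ 666.89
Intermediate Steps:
l(q) = 2 + √2/√q (l(q) = (2*q)/q + √(2*q)/q = 2 + (√2*√q)/q = 2 + √2/√q)
m = (2 + √2/2)² (m = (2 + √2/√(2²))² = (2 + √2/√4)² = (2 + √2*(½))² = (2 + √2/2)² ≈ 7.3284)
(15 - 4*(-19))*m = (15 - 4*(-19))*((4 + √2)²/4) = (15 + 76)*((4 + √2)²/4) = 91*((4 + √2)²/4) = 91*(4 + √2)²/4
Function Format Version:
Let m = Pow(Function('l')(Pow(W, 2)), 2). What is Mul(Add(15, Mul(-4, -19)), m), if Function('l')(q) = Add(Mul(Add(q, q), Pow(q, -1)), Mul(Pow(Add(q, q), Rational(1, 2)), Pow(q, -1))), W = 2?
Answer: Add(Rational(819, 2), Mul(182, Pow(2, Rational(1, 2)))) ≈ 666.89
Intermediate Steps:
Function('l')(q) = Add(2, Mul(Pow(2, Rational(1, 2)), Pow(q, Rational(-1, 2)))) (Function('l')(q) = Add(Mul(Mul(2, q), Pow(q, -1)), Mul(Pow(Mul(2, q), Rational(1, 2)), Pow(q, -1))) = Add(2, Mul(Mul(Pow(2, Rational(1, 2)), Pow(q, Rational(1, 2))), Pow(q, -1))) = Add(2, Mul(Pow(2, Rational(1, 2)), Pow(q, Rational(-1, 2)))))
m = Pow(Add(2, Mul(Rational(1, 2), Pow(2, Rational(1, 2)))), 2) (m = Pow(Add(2, Mul(Pow(2, Rational(1, 2)), Pow(Pow(2, 2), Rational(-1, 2)))), 2) = Pow(Add(2, Mul(Pow(2, Rational(1, 2)), Pow(4, Rational(-1, 2)))), 2) = Pow(Add(2, Mul(Pow(2, Rational(1, 2)), Rational(1, 2))), 2) = Pow(Add(2, Mul(Rational(1, 2), Pow(2, Rational(1, 2)))), 2) ≈ 7.3284)
Mul(Add(15, Mul(-4, -19)), m) = Mul(Add(15, Mul(-4, -19)), Mul(Rational(1, 4), Pow(Add(4, Pow(2, Rational(1, 2))), 2))) = Mul(Add(15, 76), Mul(Rational(1, 4), Pow(Add(4, Pow(2, Rational(1, 2))), 2))) = Mul(91, Mul(Rational(1, 4), Pow(Add(4, Pow(2, Rational(1, 2))), 2))) = Mul(Rational(91, 4), Pow(Add(4, Pow(2, Rational(1, 2))), 2))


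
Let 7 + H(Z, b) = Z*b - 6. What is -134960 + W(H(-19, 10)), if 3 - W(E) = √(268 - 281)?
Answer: -134957 - I*√13 ≈ -1.3496e+5 - 3.6056*I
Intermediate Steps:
H(Z, b) = -13 + Z*b (H(Z, b) = -7 + (Z*b - 6) = -7 + (-6 + Z*b) = -13 + Z*b)
W(E) = 3 - I*√13 (W(E) = 3 - √(268 - 281) = 3 - √(-13) = 3 - I*√13)
-134960 + W(H(-19, 10)) = -134960 + (3 - I*√13) = -134957 - I*√13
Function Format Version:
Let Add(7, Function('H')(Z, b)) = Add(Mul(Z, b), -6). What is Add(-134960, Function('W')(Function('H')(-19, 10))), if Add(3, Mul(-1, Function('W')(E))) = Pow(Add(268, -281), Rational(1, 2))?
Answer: Add(-134957, Mul(-1, I, Pow(13, Rational(1, 2)))) ≈ Add(-1.3496e+5, Mul(-3.6056, I))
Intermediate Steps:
Function('H')(Z, b) = Add(-13, Mul(Z, b)) (Function('H')(Z, b) = Add(-7, Add(Mul(Z, b), -6)) = Add(-7, Add(-6, Mul(Z, b))) = Add(-13, Mul(Z, b)))
Function('W')(E) = Add(3, Mul(-1, I, Pow(13, Rational(1, 2)))) (Function('W')(E) = Add(3, Mul(-1, Pow(Add(268, -281), Rational(1, 2)))) = Add(3, Mul(-1, Pow(-13, Rational(1, 2)))) = Add(3, Mul(-1, Mul(I, Pow(13, Rational(1, 2))))) = Add(3, Mul(-1, I, Pow(13, Rational(1, 2)))))
Add(-134960, Function('W')(Function('H')(-19, 10))) = Add(-134960, Add(3, Mul(-1, I, Pow(13, Rational(1, 2))))) = Add(-134957, Mul(-1, I, Pow(13, Rational(1, 2))))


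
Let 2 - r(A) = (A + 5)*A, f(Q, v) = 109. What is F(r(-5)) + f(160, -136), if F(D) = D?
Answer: 111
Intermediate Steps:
r(A) = 2 - A*(5 + A) (r(A) = 2 - (A + 5)*A = 2 - (5 + A)*A = 2 - A*(5 + A))
F(r(-5)) + f(160, -136) = (2 - 1*(-5)² - 5*(-5)) + 109 = (2 - 1*25 + 25) + 109 = (2 - 25 + 25) + 109 = 2 + 109 = 111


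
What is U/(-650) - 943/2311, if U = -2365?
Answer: 970513/300430 ≈ 3.2304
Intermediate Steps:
U/(-650) - 943/2311 = -2365/(-650) - 943/2311 = -2365*(-1/650) - 943*1/2311 = 473/130 - 943/2311 = 970513/300430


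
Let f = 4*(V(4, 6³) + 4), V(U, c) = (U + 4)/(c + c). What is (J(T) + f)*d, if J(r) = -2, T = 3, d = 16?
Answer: 6080/27 ≈ 225.19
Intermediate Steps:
V(U, c) = (4 + U)/(2*c) (V(U, c) = (4 + U)/((2*c)) = (4 + U)*(1/(2*c)) = (4 + U)/(2*c))
f = 434/27 (f = 4*((4 + 4)/(2*(6³)) + 4) = 4*((½)*8/216 + 4) = 4*((½)*(1/216)*8 + 4) = 4*(1/54 + 4) = 4*(217/54) = 434/27 ≈ 16.074)
(J(T) + f)*d = (-2 + 434/27)*16 = (380/27)*16 = 6080/27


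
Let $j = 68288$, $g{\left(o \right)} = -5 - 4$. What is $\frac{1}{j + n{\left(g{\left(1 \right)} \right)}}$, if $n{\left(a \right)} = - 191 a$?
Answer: $\frac{1}{70007} \approx 1.4284 \cdot 10^{-5}$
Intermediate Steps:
$g{\left(o \right)} = -9$
$\frac{1}{j + n{\left(g{\left(1 \right)} \right)}} = \frac{1}{68288 - -1719} = \frac{1}{68288 + 1719} = \frac{1}{70007}$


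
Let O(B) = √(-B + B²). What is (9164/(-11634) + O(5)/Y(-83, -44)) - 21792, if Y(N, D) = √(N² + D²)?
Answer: -126768646/5817 + 2*√1765/1765 ≈ -21793.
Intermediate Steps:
Y(N, D) = √(D² + N²)
O(B) = √(B² - B)
(9164/(-11634) + O(5)/Y(-83, -44)) - 21792 = (9164/(-11634) + √(5*(-1 + 5))/(√((-44)² + (-83)²))) - 21792 = (9164*(-1/11634) + √(5*4)/(√(1936 + 6889))) - 21792 = (-4582/5817 + √20/(√8825)) - 21792 = (-4582/5817 + (2*√5)/((5*√353))) - 21792 = (-4582/5817 + (2*√5)*(√353/1765)) - 21792 = (-4582/5817 + 2*√1765/1765) - 21792 = -126768646/5817 + 2*√1765/1765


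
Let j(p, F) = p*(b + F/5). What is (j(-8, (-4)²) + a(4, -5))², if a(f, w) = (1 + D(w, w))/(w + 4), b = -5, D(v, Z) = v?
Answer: 8464/25 ≈ 338.56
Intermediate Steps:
j(p, F) = p*(-5 + F/5)
a(f, w) = (1 + w)/(4 + w) (a(f, w) = (1 + w)/(w + 4) = (1 + w)/(4 + w))
(j(-8, (-4)²) + a(4, -5))² = ((⅕)*(-8)*(-25 + (-4)²) + (1 - 5)/(4 - 5))² = ((⅕)*(-8)*(-25 + 16) - 4/(-1))² = ((⅕)*(-8)*(-9) - 1*(-4))² = (72/5 + 4)² = (92/5)² = 8464/25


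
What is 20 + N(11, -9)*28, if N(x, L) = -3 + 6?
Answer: 104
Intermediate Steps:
N(x, L) = 3
20 + N(11, -9)*28 = 20 + 3*28 = 20 + 84 = 104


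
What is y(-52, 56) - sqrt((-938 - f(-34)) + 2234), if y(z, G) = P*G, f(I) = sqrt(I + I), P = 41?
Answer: 2296 - sqrt(1296 - 2*I*sqrt(17)) ≈ 2260.0 + 0.11453*I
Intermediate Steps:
f(I) = sqrt(2)*sqrt(I) (f(I) = sqrt(2*I) = sqrt(2)*sqrt(I))
y(z, G) = 41*G
y(-52, 56) - sqrt((-938 - f(-34)) + 2234) = 41*56 - sqrt((-938 - sqrt(2)*sqrt(-34)) + 2234) = 2296 - sqrt((-938 - sqrt(2)*I*sqrt(34)) + 2234) = 2296 - sqrt((-938 - 2*I*sqrt(17)) + 2234) = 2296 - sqrt(1296 - 2*I*sqrt(17))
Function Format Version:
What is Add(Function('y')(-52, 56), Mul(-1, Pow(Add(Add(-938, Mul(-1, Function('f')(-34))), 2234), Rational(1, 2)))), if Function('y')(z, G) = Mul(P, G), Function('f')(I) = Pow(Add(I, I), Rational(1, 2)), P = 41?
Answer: Add(2296, Mul(-1, Pow(Add(1296, Mul(-2, I, Pow(17, Rational(1, 2)))), Rational(1, 2)))) ≈ Add(2260.0, Mul(0.11453, I))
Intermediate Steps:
Function('f')(I) = Mul(Pow(2, Rational(1, 2)), Pow(I, Rational(1, 2))) (Function('f')(I) = Pow(Mul(2, I), Rational(1, 2)) = Mul(Pow(2, Rational(1, 2)), Pow(I, Rational(1, 2))))
Function('y')(z, G) = Mul(41, G)
Add(Function('y')(-52, 56), Mul(-1, Pow(Add(Add(-938, Mul(-1, Function('f')(-34))), 2234), Rational(1, 2)))) = Add(Mul(41, 56), Mul(-1, Pow(Add(Add(-938, Mul(-1, Mul(Pow(2, Rational(1, 2)), Pow(-34, Rational(1, 2))))), 2234), Rational(1, 2)))) = Add(2296, Mul(-1, Pow(Add(Add(-938, Mul(-1, Mul(Pow(2, Rational(1, 2)), Mul(I, Pow(34, Rational(1, 2)))))), 2234), Rational(1, 2)))) = Add(2296, Mul(-1, Pow(Add(Add(-938, Mul(-1, Mul(2, I, Pow(17, Rational(1, 2))))), 2234), Rational(1, 2)))) = Add(2296, Mul(-1, Pow(Add(Add(-938, Mul(-2, I, Pow(17, Rational(1, 2)))), 2234), Rational(1, 2)))) = Add(2296, Mul(-1, Pow(Add(1296, Mul(-2, I, Pow(17, Rational(1, 2)))), Rational(1, 2))))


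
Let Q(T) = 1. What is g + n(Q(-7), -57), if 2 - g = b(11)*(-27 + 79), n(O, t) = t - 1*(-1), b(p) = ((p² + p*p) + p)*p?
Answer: -144770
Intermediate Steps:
b(p) = p*(p + 2*p²) (b(p) = ((p² + p²) + p)*p = (2*p² + p)*p = (p + 2*p²)*p = p*(p + 2*p²))
n(O, t) = 1 + t (n(O, t) = t + 1 = 1 + t)
g = -144714 (g = 2 - 11²*(1 + 2*11)*(-27 + 79) = 2 - 121*(1 + 22)*52 = 2 - 121*23*52 = 2 - 2783*52 = 2 - 1*144716 = 2 - 144716 = -144714)
g + n(Q(-7), -57) = -144714 + (1 - 57) = -144714 - 56 = -144770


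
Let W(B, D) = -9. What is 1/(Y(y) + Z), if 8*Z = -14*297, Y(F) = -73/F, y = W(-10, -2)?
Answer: -36/18419 ≈ -0.0019545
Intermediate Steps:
y = -9
Z = -2079/4 (Z = (-14*297)/8 = (⅛)*(-4158) = -2079/4 ≈ -519.75)
1/(Y(y) + Z) = 1/(-73/(-9) - 2079/4) = 1/(-73*(-⅑) - 2079/4) = 1/(73/9 - 2079/4) = 1/(-18419/36) = -36/18419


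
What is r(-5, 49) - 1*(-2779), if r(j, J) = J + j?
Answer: 2823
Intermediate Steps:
r(-5, 49) - 1*(-2779) = (49 - 5) - 1*(-2779) = 44 + 2779 = 2823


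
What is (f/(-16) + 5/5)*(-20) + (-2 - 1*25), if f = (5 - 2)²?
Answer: -143/4 ≈ -35.750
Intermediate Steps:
f = 9 (f = 3² = 9)
(f/(-16) + 5/5)*(-20) + (-2 - 1*25) = (9/(-16) + 5/5)*(-20) + (-2 - 1*25) = (9*(-1/16) + 5*(⅕))*(-20) + (-2 - 25) = (-9/16 + 1)*(-20) - 27 = (7/16)*(-20) - 27 = -35/4 - 27 = -143/4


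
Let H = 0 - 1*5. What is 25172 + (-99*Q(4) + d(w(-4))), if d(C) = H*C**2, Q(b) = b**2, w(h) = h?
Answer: 23508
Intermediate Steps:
H = -5 (H = 0 - 5 = -5)
d(C) = -5*C**2
25172 + (-99*Q(4) + d(w(-4))) = 25172 + (-99*4**2 - 5*(-4)**2) = 25172 + (-99*16 - 5*16) = 25172 + (-1584 - 80) = 25172 - 1664 = 23508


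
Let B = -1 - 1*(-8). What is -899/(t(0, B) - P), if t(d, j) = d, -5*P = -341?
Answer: 145/11 ≈ 13.182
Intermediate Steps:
P = 341/5 (P = -1/5*(-341) = 341/5 ≈ 68.200)
B = 7 (B = -1 + 8 = 7)
-899/(t(0, B) - P) = -899/(0 - 1*341/5) = -899/(0 - 341/5) = -899/(-341/5) = -899*(-5/341) = 145/11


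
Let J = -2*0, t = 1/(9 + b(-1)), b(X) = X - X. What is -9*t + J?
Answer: -1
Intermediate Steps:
b(X) = 0
t = ⅑ (t = 1/(9 + 0) = 1/9 = ⅑ ≈ 0.11111)
J = 0
-9*t + J = -9*⅑ + 0 = -1 + 0 = -1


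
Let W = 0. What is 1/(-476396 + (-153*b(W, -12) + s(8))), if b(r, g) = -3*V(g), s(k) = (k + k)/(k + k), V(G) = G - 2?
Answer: -1/482821 ≈ -2.0712e-6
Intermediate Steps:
V(G) = -2 + G
s(k) = 1 (s(k) = (2*k)/((2*k)) = (2*k)*(1/(2*k)) = 1)
b(r, g) = 6 - 3*g (b(r, g) = -3*(-2 + g) = 6 - 3*g)
1/(-476396 + (-153*b(W, -12) + s(8))) = 1/(-476396 + (-153*(6 - 3*(-12)) + 1)) = 1/(-476396 + (-153*(6 + 36) + 1)) = 1/(-476396 + (-153*42 + 1)) = 1/(-476396 + (-6426 + 1)) = 1/(-476396 - 6425) = 1/(-482821) = -1/482821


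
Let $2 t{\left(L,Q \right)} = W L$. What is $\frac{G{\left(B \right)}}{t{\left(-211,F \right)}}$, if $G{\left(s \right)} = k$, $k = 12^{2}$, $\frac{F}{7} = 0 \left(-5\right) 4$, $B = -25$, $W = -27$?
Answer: $\frac{32}{633} \approx 0.050553$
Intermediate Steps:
$F = 0$ ($F = 7 \cdot 0 \left(-5\right) 4 = 7 \cdot 0 \cdot 4 = 7 \cdot 0 = 0$)
$t{\left(L,Q \right)} = - \frac{27 L}{2}$ ($t{\left(L,Q \right)} = \frac{\left(-27\right) L}{2} = - \frac{27 L}{2}$)
$k = 144$
$G{\left(s \right)} = 144$
$\frac{G{\left(B \right)}}{t{\left(-211,F \right)}} = \frac{144}{\left(- \frac{27}{2}\right) \left(-211\right)} = \frac{144}{\frac{5697}{2}} = 144 \cdot \frac{2}{5697} = \frac{32}{633}$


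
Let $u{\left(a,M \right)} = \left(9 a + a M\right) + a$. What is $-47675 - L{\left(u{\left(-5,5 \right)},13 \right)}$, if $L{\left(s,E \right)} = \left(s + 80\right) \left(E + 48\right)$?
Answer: $-47980$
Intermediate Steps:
$u{\left(a,M \right)} = 10 a + M a$ ($u{\left(a,M \right)} = \left(9 a + M a\right) + a = 10 a + M a$)
$L{\left(s,E \right)} = \left(48 + E\right) \left(80 + s\right)$ ($L{\left(s,E \right)} = \left(80 + s\right) \left(48 + E\right) = \left(48 + E\right) \left(80 + s\right)$)
$-47675 - L{\left(u{\left(-5,5 \right)},13 \right)} = -47675 - \left(3840 + 48 \left(- 5 \left(10 + 5\right)\right) + 80 \cdot 13 + 13 \left(- 5 \left(10 + 5\right)\right)\right) = -47675 - \left(3840 + 48 \left(\left(-5\right) 15\right) + 1040 + 13 \left(\left(-5\right) 15\right)\right) = -47675 - \left(3840 + 48 \left(-75\right) + 1040 + 13 \left(-75\right)\right) = -47675 - \left(3840 - 3600 + 1040 - 975\right) = -47675 - 305 = -47980$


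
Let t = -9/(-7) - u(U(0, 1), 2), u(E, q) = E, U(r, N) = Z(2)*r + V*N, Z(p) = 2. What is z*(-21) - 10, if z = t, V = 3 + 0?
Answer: 26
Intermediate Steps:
V = 3
U(r, N) = 2*r + 3*N
t = -12/7 (t = -9/(-7) - (2*0 + 3*1) = -9*(-1/7) - (0 + 3) = 9/7 - 1*3 = 9/7 - 3 = -12/7 ≈ -1.7143)
z = -12/7 ≈ -1.7143
z*(-21) - 10 = -12/7*(-21) - 10 = 36 - 10 = 26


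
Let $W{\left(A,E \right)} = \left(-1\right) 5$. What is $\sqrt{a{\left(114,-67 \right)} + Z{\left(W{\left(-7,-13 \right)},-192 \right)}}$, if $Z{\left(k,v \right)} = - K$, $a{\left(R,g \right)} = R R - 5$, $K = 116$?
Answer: $5 \sqrt{515} \approx 113.47$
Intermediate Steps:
$a{\left(R,g \right)} = -5 + R^{2}$ ($a{\left(R,g \right)} = R^{2} - 5 = -5 + R^{2}$)
$W{\left(A,E \right)} = -5$
$Z{\left(k,v \right)} = -116$ ($Z{\left(k,v \right)} = \left(-1\right) 116 = -116$)
$\sqrt{a{\left(114,-67 \right)} + Z{\left(W{\left(-7,-13 \right)},-192 \right)}} = \sqrt{\left(-5 + 114^{2}\right) - 116} = \sqrt{\left(-5 + 12996\right) - 116} = \sqrt{12991 - 116} = \sqrt{12875} = 5 \sqrt{515}$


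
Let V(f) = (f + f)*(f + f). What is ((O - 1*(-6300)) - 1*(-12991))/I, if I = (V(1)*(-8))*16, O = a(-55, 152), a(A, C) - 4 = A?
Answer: -2405/64 ≈ -37.578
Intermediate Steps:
a(A, C) = 4 + A
O = -51 (O = 4 - 55 = -51)
V(f) = 4*f**2 (V(f) = (2*f)*(2*f) = 4*f**2)
I = -512 (I = ((4*1**2)*(-8))*16 = ((4*1)*(-8))*16 = (4*(-8))*16 = -32*16 = -512)
((O - 1*(-6300)) - 1*(-12991))/I = ((-51 - 1*(-6300)) - 1*(-12991))/(-512) = ((-51 + 6300) + 12991)*(-1/512) = (6249 + 12991)*(-1/512) = 19240*(-1/512) = -2405/64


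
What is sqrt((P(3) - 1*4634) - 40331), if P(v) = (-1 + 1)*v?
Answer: 23*I*sqrt(85) ≈ 212.05*I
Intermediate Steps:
P(v) = 0 (P(v) = 0*v = 0)
sqrt((P(3) - 1*4634) - 40331) = sqrt((0 - 1*4634) - 40331) = sqrt((0 - 4634) - 40331) = sqrt(-4634 - 40331) = sqrt(-44965) = 23*I*sqrt(85)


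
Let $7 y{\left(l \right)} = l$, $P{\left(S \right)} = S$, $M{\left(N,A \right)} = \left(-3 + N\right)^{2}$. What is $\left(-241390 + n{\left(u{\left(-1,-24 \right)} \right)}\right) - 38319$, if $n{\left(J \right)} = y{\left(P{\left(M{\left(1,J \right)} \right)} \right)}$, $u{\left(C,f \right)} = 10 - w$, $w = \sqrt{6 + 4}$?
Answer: $- \frac{1957959}{7} \approx -2.7971 \cdot 10^{5}$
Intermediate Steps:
$y{\left(l \right)} = \frac{l}{7}$
$w = \sqrt{10} \approx 3.1623$
$u{\left(C,f \right)} = 10 - \sqrt{10}$
$n{\left(J \right)} = \frac{4}{7}$ ($n{\left(J \right)} = \frac{\left(-3 + 1\right)^{2}}{7} = \frac{\left(-2\right)^{2}}{7} = \frac{1}{7} \cdot 4 = \frac{4}{7}$)
$\left(-241390 + n{\left(u{\left(-1,-24 \right)} \right)}\right) - 38319 = \left(-241390 + \frac{4}{7}\right) - 38319 = - \frac{1689726}{7} - 38319 = - \frac{1957959}{7}$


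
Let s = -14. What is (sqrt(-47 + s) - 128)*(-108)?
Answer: 13824 - 108*I*sqrt(61) ≈ 13824.0 - 843.51*I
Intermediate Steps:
(sqrt(-47 + s) - 128)*(-108) = (sqrt(-47 - 14) - 128)*(-108) = (sqrt(-61) - 128)*(-108) = (I*sqrt(61) - 128)*(-108) = (-128 + I*sqrt(61))*(-108) = 13824 - 108*I*sqrt(61)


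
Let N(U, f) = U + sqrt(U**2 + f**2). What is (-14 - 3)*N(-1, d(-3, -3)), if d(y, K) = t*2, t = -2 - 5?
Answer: 17 - 17*sqrt(197) ≈ -221.61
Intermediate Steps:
t = -7
d(y, K) = -14 (d(y, K) = -7*2 = -14)
(-14 - 3)*N(-1, d(-3, -3)) = (-14 - 3)*(-1 + sqrt((-1)**2 + (-14)**2)) = -17*(-1 + sqrt(1 + 196)) = -17*(-1 + sqrt(197)) = 17 - 17*sqrt(197)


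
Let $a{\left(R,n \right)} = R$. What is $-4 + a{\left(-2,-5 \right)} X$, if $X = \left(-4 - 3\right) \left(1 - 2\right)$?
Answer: $-18$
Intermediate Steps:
$X = 7$ ($X = \left(-7\right) \left(-1\right) = 7$)
$-4 + a{\left(-2,-5 \right)} X = -4 - 14 = -18$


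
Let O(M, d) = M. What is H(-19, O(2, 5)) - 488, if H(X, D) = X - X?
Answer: -488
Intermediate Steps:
H(X, D) = 0
H(-19, O(2, 5)) - 488 = 0 - 488 = -488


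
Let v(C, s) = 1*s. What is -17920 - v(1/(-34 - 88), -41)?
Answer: -17879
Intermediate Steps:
v(C, s) = s
-17920 - v(1/(-34 - 88), -41) = -17920 - 1*(-41) = -17920 + 41 = -17879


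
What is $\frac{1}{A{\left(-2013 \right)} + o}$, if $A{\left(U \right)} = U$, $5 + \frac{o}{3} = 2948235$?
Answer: $\frac{1}{8842677} \approx 1.1309 \cdot 10^{-7}$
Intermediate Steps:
$o = 8844690$ ($o = -15 + 3 \cdot 2948235 = -15 + 8844705 = 8844690$)
$\frac{1}{A{\left(-2013 \right)} + o} = \frac{1}{-2013 + 8844690} = \frac{1}{8842677}$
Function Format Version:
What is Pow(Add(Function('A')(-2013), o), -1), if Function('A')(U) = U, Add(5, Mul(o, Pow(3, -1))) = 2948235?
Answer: Rational(1, 8842677) ≈ 1.1309e-7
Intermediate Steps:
o = 8844690 (o = Add(-15, Mul(3, 2948235)) = Add(-15, 8844705) = 8844690)
Pow(Add(Function('A')(-2013), o), -1) = Pow(Add(-2013, 8844690), -1) = Pow(8842677, -1) = Rational(1, 8842677)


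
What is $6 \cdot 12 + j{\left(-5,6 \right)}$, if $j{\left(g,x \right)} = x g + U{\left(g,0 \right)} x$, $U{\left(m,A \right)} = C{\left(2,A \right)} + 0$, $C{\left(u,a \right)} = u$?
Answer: $54$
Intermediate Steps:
$U{\left(m,A \right)} = 2$ ($U{\left(m,A \right)} = 2 + 0 = 2$)
$j{\left(g,x \right)} = 2 x + g x$ ($j{\left(g,x \right)} = x g + 2 x = g x + 2 x = 2 x + g x$)
$6 \cdot 12 + j{\left(-5,6 \right)} = 6 \cdot 12 + 6 \left(2 - 5\right) = 72 + 6 \left(-3\right) = 72 - 18 = 54$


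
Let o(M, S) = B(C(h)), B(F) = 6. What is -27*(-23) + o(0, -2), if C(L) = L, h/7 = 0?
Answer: 627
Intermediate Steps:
h = 0 (h = 7*0 = 0)
o(M, S) = 6
-27*(-23) + o(0, -2) = -27*(-23) + 6 = 621 + 6 = 627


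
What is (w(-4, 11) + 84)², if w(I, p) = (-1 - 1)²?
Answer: 7744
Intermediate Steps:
w(I, p) = 4 (w(I, p) = (-2)² = 4)
(w(-4, 11) + 84)² = (4 + 84)² = 88² = 7744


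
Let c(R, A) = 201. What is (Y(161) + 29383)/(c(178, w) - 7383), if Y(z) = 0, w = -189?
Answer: -29383/7182 ≈ -4.0912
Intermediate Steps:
(Y(161) + 29383)/(c(178, w) - 7383) = (0 + 29383)/(201 - 7383) = 29383/(-7182) = 29383*(-1/7182) = -29383/7182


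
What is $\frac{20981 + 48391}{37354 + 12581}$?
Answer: $\frac{23124}{16645} \approx 1.3892$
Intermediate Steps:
$\frac{20981 + 48391}{37354 + 12581} = \frac{69372}{49935} = 69372 \cdot \frac{1}{49935} = \frac{23124}{16645}$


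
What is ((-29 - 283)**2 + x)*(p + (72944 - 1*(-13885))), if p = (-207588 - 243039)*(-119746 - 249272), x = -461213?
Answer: -60507616313353935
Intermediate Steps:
p = 166289474286 (p = -450627*(-369018) = 166289474286)
((-29 - 283)**2 + x)*(p + (72944 - 1*(-13885))) = ((-29 - 283)**2 - 461213)*(166289474286 + (72944 - 1*(-13885))) = ((-312)**2 - 461213)*(166289474286 + (72944 + 13885)) = (97344 - 461213)*(166289474286 + 86829) = -363869*166289561115 = -60507616313353935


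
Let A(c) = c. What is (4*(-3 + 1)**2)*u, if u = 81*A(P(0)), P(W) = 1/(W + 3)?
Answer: 432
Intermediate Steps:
P(W) = 1/(3 + W)
u = 27 (u = 81/(3 + 0) = 81/3 = 81*(1/3) = 27)
(4*(-3 + 1)**2)*u = (4*(-3 + 1)**2)*27 = (4*(-2)**2)*27 = (4*4)*27 = 16*27 = 432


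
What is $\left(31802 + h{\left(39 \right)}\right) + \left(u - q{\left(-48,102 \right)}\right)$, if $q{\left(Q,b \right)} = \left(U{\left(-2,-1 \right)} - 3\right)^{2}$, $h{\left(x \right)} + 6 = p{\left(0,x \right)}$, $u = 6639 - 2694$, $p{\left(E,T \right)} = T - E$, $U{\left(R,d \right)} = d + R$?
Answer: $35744$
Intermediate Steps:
$U{\left(R,d \right)} = R + d$
$u = 3945$ ($u = 6639 - 2694 = 3945$)
$h{\left(x \right)} = -6 + x$ ($h{\left(x \right)} = -6 + \left(x - 0\right) = -6 + \left(x + 0\right) = -6 + x$)
$q{\left(Q,b \right)} = 36$ ($q{\left(Q,b \right)} = \left(\left(-2 - 1\right) - 3\right)^{2} = \left(-3 - 3\right)^{2} = \left(-6\right)^{2} = 36$)
$\left(31802 + h{\left(39 \right)}\right) + \left(u - q{\left(-48,102 \right)}\right) = \left(31802 + \left(-6 + 39\right)\right) + \left(3945 - 36\right) = \left(31802 + 33\right) + \left(3945 - 36\right) = 31835 + 3909 = 35744$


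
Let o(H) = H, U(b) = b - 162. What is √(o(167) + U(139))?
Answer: 12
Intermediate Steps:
U(b) = -162 + b
√(o(167) + U(139)) = √(167 + (-162 + 139)) = √(167 - 23) = √144 = 12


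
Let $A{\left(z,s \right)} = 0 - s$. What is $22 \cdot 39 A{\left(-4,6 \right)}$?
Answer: $-5148$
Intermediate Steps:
$A{\left(z,s \right)} = - s$
$22 \cdot 39 A{\left(-4,6 \right)} = 22 \cdot 39 \left(\left(-1\right) 6\right) = 858 \left(-6\right) = -5148$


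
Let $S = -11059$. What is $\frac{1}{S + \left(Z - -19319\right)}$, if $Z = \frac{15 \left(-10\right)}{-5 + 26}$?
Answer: $\frac{7}{57770} \approx 0.00012117$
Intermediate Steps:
$Z = - \frac{50}{7}$ ($Z = - \frac{150}{21} = \left(-150\right) \frac{1}{21} = - \frac{50}{7} \approx -7.1429$)
$\frac{1}{S + \left(Z - -19319\right)} = \frac{1}{-11059 - - \frac{135183}{7}} = \frac{1}{-11059 + \left(- \frac{50}{7} + 19319\right)} = \frac{1}{-11059 + \frac{135183}{7}} = \frac{1}{\frac{57770}{7}} = \frac{7}{57770}$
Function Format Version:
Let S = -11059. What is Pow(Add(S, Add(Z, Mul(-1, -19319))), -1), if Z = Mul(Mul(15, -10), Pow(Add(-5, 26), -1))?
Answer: Rational(7, 57770) ≈ 0.00012117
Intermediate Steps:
Z = Rational(-50, 7) (Z = Mul(-150, Pow(21, -1)) = Mul(-150, Rational(1, 21)) = Rational(-50, 7) ≈ -7.1429)
Pow(Add(S, Add(Z, Mul(-1, -19319))), -1) = Pow(Add(-11059, Add(Rational(-50, 7), Mul(-1, -19319))), -1) = Pow(Add(-11059, Add(Rational(-50, 7), 19319)), -1) = Pow(Add(-11059, Rational(135183, 7)), -1) = Pow(Rational(57770, 7), -1) = Rational(7, 57770)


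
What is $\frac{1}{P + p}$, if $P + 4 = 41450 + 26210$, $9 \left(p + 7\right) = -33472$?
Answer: $\frac{9}{575369} \approx 1.5642 \cdot 10^{-5}$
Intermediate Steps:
$p = - \frac{33535}{9}$ ($p = -7 + \frac{1}{9} \left(-33472\right) = -7 - \frac{33472}{9} = - \frac{33535}{9} \approx -3726.1$)
$P = 67656$ ($P = -4 + \left(41450 + 26210\right) = -4 + 67660 = 67656$)
$\frac{1}{P + p} = \frac{1}{67656 - \frac{33535}{9}} = \frac{1}{\frac{575369}{9}} = \frac{9}{575369}$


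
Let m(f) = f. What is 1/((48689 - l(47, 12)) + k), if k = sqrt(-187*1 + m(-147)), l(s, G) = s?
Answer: 24321/1183022249 - I*sqrt(334)/2366044498 ≈ 2.0558e-5 - 7.7241e-9*I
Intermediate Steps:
k = I*sqrt(334) (k = sqrt(-187*1 - 147) = sqrt(-187 - 147) = sqrt(-334) = I*sqrt(334) ≈ 18.276*I)
1/((48689 - l(47, 12)) + k) = 1/((48689 - 1*47) + I*sqrt(334)) = 1/((48689 - 47) + I*sqrt(334)) = 1/(48642 + I*sqrt(334))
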